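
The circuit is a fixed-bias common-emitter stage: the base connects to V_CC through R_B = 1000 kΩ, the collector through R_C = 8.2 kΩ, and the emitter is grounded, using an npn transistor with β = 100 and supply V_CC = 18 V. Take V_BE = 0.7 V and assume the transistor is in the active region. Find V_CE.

Base loop: V_CC = I_B·R_B + V_BE, so I_B = (18 − 0.7)/1000 kΩ = 0.0173 mA.
In the active region I_C = β·I_B = 100 × 0.0173 = 1.73 mA.
Collector loop: V_CE = V_CC − I_C·R_C = 18 − 1.73×8.2 = 3.81 V.
Since V_CE = 3.81 V > V_CE(sat) ≈ 0.2 V, the transistor is in the active region as assumed.

V_CE ≈ 3.8 V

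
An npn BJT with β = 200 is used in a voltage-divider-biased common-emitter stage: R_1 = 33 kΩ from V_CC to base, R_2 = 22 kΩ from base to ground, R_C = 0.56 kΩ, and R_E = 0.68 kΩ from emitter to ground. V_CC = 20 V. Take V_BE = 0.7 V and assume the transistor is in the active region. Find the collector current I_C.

Thevenize the base divider: V_Th = V_CC·R_2/(R_1+R_2) = 20×22/55 = 8 V, R_Th = R_1‖R_2 = 13.2 kΩ.
Base-emitter loop: V_Th = I_B·R_Th + V_BE + (β+1)I_B·R_E, so I_B = (8 − 0.7) / (13.2 + 201×0.68) = 0.0487 mA.
I_C = β·I_B = 200×0.0487 = 9.74 mA, and I_E = (β+1)I_B = 9.79 mA.
V_CE = V_CC − I_C·R_C − I_E·R_E = 20 − 9.74×0.56 − 9.79×0.68 = 7.89 V.
V_CE = 7.89 V > 0.2 V confirms active-region operation.

I_C ≈ 9.7 mA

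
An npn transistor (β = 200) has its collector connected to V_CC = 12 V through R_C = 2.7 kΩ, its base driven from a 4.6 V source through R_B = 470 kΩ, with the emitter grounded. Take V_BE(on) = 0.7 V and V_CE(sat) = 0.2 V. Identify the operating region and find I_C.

active; I_C ≈ 1.7 mA

Assume active. Base-emitter loop: I_B = (V_BB − V_BE)/R_B = (4.6 − 0.7)/470 = 0.0083 mA.
I_C = β·I_B = 200×0.0083 = 1.66 mA.
V_CE = V_CC − I_C·R_C = 12 − 1.66×2.7 = 7.52 V > V_CE(sat), so the active-region assumption holds.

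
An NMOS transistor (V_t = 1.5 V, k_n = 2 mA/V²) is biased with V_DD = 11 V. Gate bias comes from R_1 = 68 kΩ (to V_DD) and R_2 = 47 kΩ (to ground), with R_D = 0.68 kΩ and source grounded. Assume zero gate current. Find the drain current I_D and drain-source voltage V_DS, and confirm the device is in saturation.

I_D ≈ 9 mA, V_DS ≈ 4.9 V

V_G = V_DD·R_2/(R_1+R_2) = 11×47/115 = 4.5 V. With the source grounded, V_GS = V_G = 4.5 V.
Assume saturation: I_D = (k_n/2)(V_GS − V_t)² = (2/2)×(4.5 − 1.5)² = 1×3² = 8.97 mA.
V_DS = V_DD − I_D·R_D = 11 − 8.97×0.68 = 4.9 V.
Saturation requires V_DS ≥ V_GS − V_t = 3 V; 4.9 ≥ 3 ✓.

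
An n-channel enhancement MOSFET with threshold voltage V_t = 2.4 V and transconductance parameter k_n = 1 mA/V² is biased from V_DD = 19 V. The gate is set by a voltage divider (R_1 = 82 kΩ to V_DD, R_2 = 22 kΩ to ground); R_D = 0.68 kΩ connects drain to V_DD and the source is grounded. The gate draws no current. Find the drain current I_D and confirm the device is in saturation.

V_G = V_DD·R_2/(R_1+R_2) = 19×22/104 = 4.02 V. With the source grounded, V_GS = V_G = 4.02 V.
Assume saturation: I_D = (k_n/2)(V_GS − V_t)² = (1/2)×(4.02 − 2.4)² = 0.5×1.62² = 1.31 mA.
V_DS = V_DD − I_D·R_D = 19 − 1.31×0.68 = 18.1 V.
Saturation requires V_DS ≥ V_GS − V_t = 1.62 V; 18.1 ≥ 1.62 ✓.

I_D ≈ 1.3 mA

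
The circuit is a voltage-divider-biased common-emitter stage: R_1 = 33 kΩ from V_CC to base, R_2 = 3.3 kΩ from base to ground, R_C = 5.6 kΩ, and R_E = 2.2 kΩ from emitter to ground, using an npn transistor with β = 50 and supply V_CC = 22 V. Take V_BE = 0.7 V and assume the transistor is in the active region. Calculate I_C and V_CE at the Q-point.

I_C ≈ 0.56 mA, V_CE ≈ 18 V

Thevenize the base divider: V_Th = V_CC·R_2/(R_1+R_2) = 22×3.3/36.3 = 2 V, R_Th = R_1‖R_2 = 3 kΩ.
Base-emitter loop: V_Th = I_B·R_Th + V_BE + (β+1)I_B·R_E, so I_B = (2 − 0.7) / (3 + 51×2.2) = 0.0113 mA.
I_C = β·I_B = 50×0.0113 = 0.564 mA, and I_E = (β+1)I_B = 0.576 mA.
V_CE = V_CC − I_C·R_C − I_E·R_E = 22 − 0.564×5.6 − 0.576×2.2 = 17.6 V.
V_CE = 17.6 V > 0.2 V confirms active-region operation.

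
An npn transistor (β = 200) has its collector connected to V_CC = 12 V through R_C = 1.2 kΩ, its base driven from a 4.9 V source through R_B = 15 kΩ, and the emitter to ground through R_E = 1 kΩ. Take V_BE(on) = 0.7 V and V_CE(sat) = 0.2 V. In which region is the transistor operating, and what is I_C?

active; I_C ≈ 3.9 mA

Assume active. Base-emitter loop: I_B = (V_BB − V_BE)/(R_B + (β+1)R_E) = (4.9 − 0.7)/(15 + 201×1) = 0.0194 mA.
I_C = β·I_B = 200×0.0194 = 3.89 mA.
V_CE = V_CC − I_C·R_C − I_E·R_E = 12 − 3.89×1.2 − 3.91×1 = 3.43 V > V_CE(sat), so the active-region assumption holds.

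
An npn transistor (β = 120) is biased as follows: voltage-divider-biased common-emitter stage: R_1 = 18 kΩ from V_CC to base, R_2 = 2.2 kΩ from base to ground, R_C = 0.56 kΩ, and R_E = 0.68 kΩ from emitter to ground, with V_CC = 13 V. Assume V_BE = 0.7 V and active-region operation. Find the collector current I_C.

Thevenize the base divider: V_Th = V_CC·R_2/(R_1+R_2) = 13×2.2/20.2 = 1.42 V, R_Th = R_1‖R_2 = 1.96 kΩ.
Base-emitter loop: V_Th = I_B·R_Th + V_BE + (β+1)I_B·R_E, so I_B = (1.42 − 0.7) / (1.96 + 121×0.68) = 0.0085 mA.
I_C = β·I_B = 120×0.0085 = 1.02 mA, and I_E = (β+1)I_B = 1.03 mA.
V_CE = V_CC − I_C·R_C − I_E·R_E = 13 − 1.02×0.56 − 1.03×0.68 = 11.7 V.
V_CE = 11.7 V > 0.2 V confirms active-region operation.

I_C ≈ 1 mA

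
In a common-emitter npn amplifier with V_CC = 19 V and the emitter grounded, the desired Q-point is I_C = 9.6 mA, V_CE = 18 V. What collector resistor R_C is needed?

Collector loop: V_CC = I_C·R_C + V_CE.
R_C = (V_CC − V_CE)/I_C = (19 − 18)/9.6 = 0.104 kΩ.

R_C ≈ 0.1 kΩ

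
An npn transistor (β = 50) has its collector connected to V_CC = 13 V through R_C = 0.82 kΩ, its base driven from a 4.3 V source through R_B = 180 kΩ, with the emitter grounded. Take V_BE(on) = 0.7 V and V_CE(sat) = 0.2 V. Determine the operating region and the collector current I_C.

Assume active. Base-emitter loop: I_B = (V_BB − V_BE)/R_B = (4.3 − 0.7)/180 = 0.02 mA.
I_C = β·I_B = 50×0.02 = 1 mA.
V_CE = V_CC − I_C·R_C = 13 − 1×0.82 = 12.2 V > V_CE(sat), so the active-region assumption holds.

active; I_C ≈ 1 mA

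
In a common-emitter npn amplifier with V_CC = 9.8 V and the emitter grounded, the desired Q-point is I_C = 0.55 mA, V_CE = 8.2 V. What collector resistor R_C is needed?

Collector loop: V_CC = I_C·R_C + V_CE.
R_C = (V_CC − V_CE)/I_C = (9.8 − 8.2)/0.55 = 2.91 kΩ.

R_C ≈ 2.9 kΩ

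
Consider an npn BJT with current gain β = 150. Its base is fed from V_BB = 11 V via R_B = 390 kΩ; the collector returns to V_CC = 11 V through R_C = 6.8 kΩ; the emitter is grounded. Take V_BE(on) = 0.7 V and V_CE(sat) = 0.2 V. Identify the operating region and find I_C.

saturation; I_C ≈ 1.6 mA

Assume active: I_B = (11 − 0.7)/390 = 0.0264 mA, giving I_C = β·I_B = 3.96 mA.
But then V_CE = 11 − 3.96×6.8 = -15.9 V < V_CE(sat) = 0.2 V — impossible in the active region.
So the transistor is saturated. With V_CE = 0.2 V, I_C = (V_CC − 0.2)/R_C = 10.8/6.8 = 1.59 mA.
Check: β·I_B = 3.96 mA > I_C = 1.59 mA, confirming saturation.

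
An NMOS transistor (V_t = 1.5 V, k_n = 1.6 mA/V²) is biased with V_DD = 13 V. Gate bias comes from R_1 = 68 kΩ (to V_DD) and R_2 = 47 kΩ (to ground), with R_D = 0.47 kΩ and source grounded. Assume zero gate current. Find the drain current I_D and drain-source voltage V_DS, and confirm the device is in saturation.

V_G = V_DD·R_2/(R_1+R_2) = 13×47/115 = 5.31 V. With the source grounded, V_GS = V_G = 5.31 V.
Assume saturation: I_D = (k_n/2)(V_GS − V_t)² = (1.6/2)×(5.31 − 1.5)² = 0.8×3.81² = 11.6 mA.
V_DS = V_DD − I_D·R_D = 13 − 11.6×0.47 = 7.53 V.
Saturation requires V_DS ≥ V_GS − V_t = 3.81 V; 7.53 ≥ 3.81 ✓.

I_D ≈ 12 mA, V_DS ≈ 7.5 V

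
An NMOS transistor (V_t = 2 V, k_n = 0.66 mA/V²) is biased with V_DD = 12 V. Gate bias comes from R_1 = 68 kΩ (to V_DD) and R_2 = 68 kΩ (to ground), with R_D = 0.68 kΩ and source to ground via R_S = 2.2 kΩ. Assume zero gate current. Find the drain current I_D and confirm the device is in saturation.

I_D ≈ 1 mA

V_G = V_DD·R_2/(R_1+R_2) = 12×68/136 = 6 V.
Assume saturation: I_D = (k_n/2)(V_GS − V_t)² with V_GS = V_G − I_D·R_S = 6 − 2.2·I_D.
Substituting gives 1.6·I_D² − 6.81·I_D + 5.28 = 0, with roots I_D = 1.02 or 3.24 mA.
The root I_D = 3.24 mA gives V_GS = -1.13 V ≤ V_t, so take I_D = 1.02 mA.
Then V_GS = 3.76 V and V_DS = V_DD − I_D(R_D+R_S) = 12 − 1.02×2.88 = 9.06 V.
Saturation requires V_DS ≥ V_GS − V_t = 1.76 V; 9.06 ≥ 1.76 ✓.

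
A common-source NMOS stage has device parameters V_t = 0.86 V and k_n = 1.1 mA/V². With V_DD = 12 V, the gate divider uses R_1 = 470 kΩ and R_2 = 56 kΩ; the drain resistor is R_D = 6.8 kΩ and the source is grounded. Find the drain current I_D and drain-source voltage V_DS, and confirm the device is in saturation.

V_G = V_DD·R_2/(R_1+R_2) = 12×56/526 = 1.28 V. With the source grounded, V_GS = V_G = 1.28 V.
Assume saturation: I_D = (k_n/2)(V_GS − V_t)² = (1.1/2)×(1.28 − 0.86)² = 0.55×0.418² = 0.0959 mA.
V_DS = V_DD − I_D·R_D = 12 − 0.0959×6.8 = 11.3 V.
Saturation requires V_DS ≥ V_GS − V_t = 0.418 V; 11.3 ≥ 0.418 ✓.

I_D ≈ 0.096 mA, V_DS ≈ 11 V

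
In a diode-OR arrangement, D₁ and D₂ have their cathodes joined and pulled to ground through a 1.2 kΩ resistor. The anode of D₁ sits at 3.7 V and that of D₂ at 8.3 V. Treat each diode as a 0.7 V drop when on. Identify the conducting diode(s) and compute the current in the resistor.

Assume both conduct. Then node N would need to be at both 3.7−0.7 = 3 V and 8.3−0.7 = 7.6 V, which is impossible.
Assume only D₂ conducts: V_N = 8.3 − 0.7 = 7.6 V, so I_R = 7.6/1.2 = 6.33 mA.
Check D₁: its anode-to-cathode voltage is 3.7 − 7.6 = -3.9 V < 0.7 V, so it is off. The assumption is consistent.

Only D₂ conducts; I_R ≈ 6.3 mA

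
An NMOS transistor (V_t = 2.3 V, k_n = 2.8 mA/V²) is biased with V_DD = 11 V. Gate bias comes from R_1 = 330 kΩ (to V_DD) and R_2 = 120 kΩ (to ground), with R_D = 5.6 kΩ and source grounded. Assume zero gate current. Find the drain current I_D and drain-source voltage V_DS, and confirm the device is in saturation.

I_D ≈ 0.56 mA, V_DS ≈ 7.9 V

V_G = V_DD·R_2/(R_1+R_2) = 11×120/450 = 2.93 V. With the source grounded, V_GS = V_G = 2.93 V.
Assume saturation: I_D = (k_n/2)(V_GS − V_t)² = (2.8/2)×(2.93 − 2.3)² = 1.4×0.633² = 0.562 mA.
V_DS = V_DD − I_D·R_D = 11 − 0.562×5.6 = 7.86 V.
Saturation requires V_DS ≥ V_GS − V_t = 0.633 V; 7.86 ≥ 0.633 ✓.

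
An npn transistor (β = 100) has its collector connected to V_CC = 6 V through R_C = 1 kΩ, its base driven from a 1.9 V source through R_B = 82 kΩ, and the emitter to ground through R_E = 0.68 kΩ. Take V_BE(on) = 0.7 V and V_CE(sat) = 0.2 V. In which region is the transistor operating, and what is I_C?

Assume active. Base-emitter loop: I_B = (V_BB − V_BE)/(R_B + (β+1)R_E) = (1.9 − 0.7)/(82 + 101×0.68) = 0.00796 mA.
I_C = β·I_B = 100×0.00796 = 0.796 mA.
V_CE = V_CC − I_C·R_C − I_E·R_E = 6 − 0.796×1 − 0.804×0.68 = 4.66 V > V_CE(sat), so the active-region assumption holds.

active; I_C ≈ 0.8 mA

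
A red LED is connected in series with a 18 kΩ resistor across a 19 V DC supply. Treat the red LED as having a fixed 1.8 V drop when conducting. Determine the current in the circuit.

I ≈ 0.96 mA

KVL around the loop: 19 = V_D + I·R = 1.8 + I × 18 kΩ.
So I = (19 − 1.8) / 18 kΩ = 17.2 / 18 = 0.956 mA.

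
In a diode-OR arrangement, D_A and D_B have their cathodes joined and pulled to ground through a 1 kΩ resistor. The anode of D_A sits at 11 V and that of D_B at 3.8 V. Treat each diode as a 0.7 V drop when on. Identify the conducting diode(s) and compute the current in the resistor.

Only D_A conducts; I_R ≈ 10 mA

Assume both conduct. Then node N would need to be at both 11−0.7 = 10.3 V and 3.8−0.7 = 3.1 V, which is impossible.
Assume only D_A conducts: V_N = 11 − 0.7 = 10.3 V, so I_R = 10.3/1 = 10.3 mA.
Check D_B: its anode-to-cathode voltage is 3.8 − 10.3 = -6.5 V < 0.7 V, so it is off. The assumption is consistent.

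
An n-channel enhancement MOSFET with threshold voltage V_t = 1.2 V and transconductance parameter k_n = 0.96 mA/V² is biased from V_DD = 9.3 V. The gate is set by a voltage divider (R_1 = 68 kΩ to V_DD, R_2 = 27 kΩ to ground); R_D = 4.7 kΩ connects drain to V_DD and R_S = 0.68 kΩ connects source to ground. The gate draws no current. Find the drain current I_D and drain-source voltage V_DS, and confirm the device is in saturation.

V_G = V_DD·R_2/(R_1+R_2) = 9.3×27/95 = 2.64 V.
Assume saturation: I_D = (k_n/2)(V_GS − V_t)² with V_GS = V_G − I_D·R_S = 2.64 − 0.68·I_D.
Substituting gives 0.222·I_D² − 1.94·I_D + 1 = 0, with roots I_D = 0.549 or 8.2 mA.
The root I_D = 8.2 mA gives V_GS = -2.93 V ≤ V_t, so take I_D = 0.549 mA.
Then V_GS = 2.27 V and V_DS = V_DD − I_D(R_D+R_S) = 9.3 − 0.549×5.38 = 6.35 V.
Saturation requires V_DS ≥ V_GS − V_t = 1.07 V; 6.35 ≥ 1.07 ✓.

I_D ≈ 0.55 mA, V_DS ≈ 6.3 V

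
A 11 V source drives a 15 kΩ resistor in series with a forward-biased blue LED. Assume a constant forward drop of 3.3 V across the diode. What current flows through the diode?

KVL around the loop: 11 = V_D + I·R = 3.3 + I × 15 kΩ.
So I = (11 − 3.3) / 15 kΩ = 7.7 / 15 = 0.513 mA.

I ≈ 0.51 mA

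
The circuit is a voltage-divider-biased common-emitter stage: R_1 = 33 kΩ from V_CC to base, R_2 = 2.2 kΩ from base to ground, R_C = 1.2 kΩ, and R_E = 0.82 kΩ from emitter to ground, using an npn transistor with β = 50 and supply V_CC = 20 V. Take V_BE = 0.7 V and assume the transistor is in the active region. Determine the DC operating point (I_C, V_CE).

Thevenize the base divider: V_Th = V_CC·R_2/(R_1+R_2) = 20×2.2/35.2 = 1.25 V, R_Th = R_1‖R_2 = 2.06 kΩ.
Base-emitter loop: V_Th = I_B·R_Th + V_BE + (β+1)I_B·R_E, so I_B = (1.25 − 0.7) / (2.06 + 51×0.82) = 0.0125 mA.
I_C = β·I_B = 50×0.0125 = 0.627 mA, and I_E = (β+1)I_B = 0.639 mA.
V_CE = V_CC − I_C·R_C − I_E·R_E = 20 − 0.627×1.2 − 0.639×0.82 = 18.7 V.
V_CE = 18.7 V > 0.2 V confirms active-region operation.

I_C ≈ 0.63 mA, V_CE ≈ 19 V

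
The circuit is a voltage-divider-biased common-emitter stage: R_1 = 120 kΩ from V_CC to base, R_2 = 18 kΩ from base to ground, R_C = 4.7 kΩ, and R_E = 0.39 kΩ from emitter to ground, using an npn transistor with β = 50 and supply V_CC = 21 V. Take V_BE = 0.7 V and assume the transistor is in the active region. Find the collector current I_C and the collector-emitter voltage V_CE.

I_C ≈ 2.9 mA, V_CE ≈ 6.4 V

Thevenize the base divider: V_Th = V_CC·R_2/(R_1+R_2) = 21×18/138 = 2.74 V, R_Th = R_1‖R_2 = 15.7 kΩ.
Base-emitter loop: V_Th = I_B·R_Th + V_BE + (β+1)I_B·R_E, so I_B = (2.74 − 0.7) / (15.7 + 51×0.39) = 0.0574 mA.
I_C = β·I_B = 50×0.0574 = 2.87 mA, and I_E = (β+1)I_B = 2.93 mA.
V_CE = V_CC − I_C·R_C − I_E·R_E = 21 − 2.87×4.7 − 2.93×0.39 = 6.38 V.
V_CE = 6.38 V > 0.2 V confirms active-region operation.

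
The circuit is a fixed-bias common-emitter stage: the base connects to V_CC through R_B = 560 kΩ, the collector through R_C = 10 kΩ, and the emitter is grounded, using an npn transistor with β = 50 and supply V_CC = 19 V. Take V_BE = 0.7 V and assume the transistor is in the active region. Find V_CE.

V_CE ≈ 2.7 V

Base loop: V_CC = I_B·R_B + V_BE, so I_B = (19 − 0.7)/560 kΩ = 0.0327 mA.
In the active region I_C = β·I_B = 50 × 0.0327 = 1.63 mA.
Collector loop: V_CE = V_CC − I_C·R_C = 19 − 1.63×10 = 2.66 V.
Since V_CE = 2.66 V > V_CE(sat) ≈ 0.2 V, the transistor is in the active region as assumed.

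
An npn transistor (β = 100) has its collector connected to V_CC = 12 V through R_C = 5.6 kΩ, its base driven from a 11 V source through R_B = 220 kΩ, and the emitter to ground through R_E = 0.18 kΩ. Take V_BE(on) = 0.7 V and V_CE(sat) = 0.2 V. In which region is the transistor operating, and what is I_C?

Assume active: I_B = (11 − 0.7)/(220 + 101×0.18) = 0.0432 mA, I_C = β·I_B = 4.32 mA.
Then V_CE = 12 − 4.32×5.6 − 4.37×0.18 = -13 V < 0.2 V — the active assumption fails.
Re-solve with V_CE = 0.2 V. KCL at the emitter: V_E/R_E = (V_BB−0.7−V_E)/R_B + (V_CC−0.2−V_E)/R_C, giving V_E = 0.375 V.
I_C = (V_CC − 0.2 − V_E)/R_C = (11.8 − 0.375)/5.6 = 2.04 mA.
Check: I_B = (10.3 − 0.375)/220 = 0.0451 mA, and β·I_B = 4.51 mA > I_C, confirming saturation.

saturation; I_C ≈ 2 mA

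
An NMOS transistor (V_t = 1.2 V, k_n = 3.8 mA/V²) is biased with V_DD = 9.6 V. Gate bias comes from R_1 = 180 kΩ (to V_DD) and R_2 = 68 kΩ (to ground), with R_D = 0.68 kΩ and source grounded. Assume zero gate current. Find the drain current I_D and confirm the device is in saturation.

V_G = V_DD·R_2/(R_1+R_2) = 9.6×68/248 = 2.63 V. With the source grounded, V_GS = V_G = 2.63 V.
Assume saturation: I_D = (k_n/2)(V_GS − V_t)² = (3.8/2)×(2.63 − 1.2)² = 1.9×1.43² = 3.9 mA.
V_DS = V_DD − I_D·R_D = 9.6 − 3.9×0.68 = 6.95 V.
Saturation requires V_DS ≥ V_GS − V_t = 1.43 V; 6.95 ≥ 1.43 ✓.

I_D ≈ 3.9 mA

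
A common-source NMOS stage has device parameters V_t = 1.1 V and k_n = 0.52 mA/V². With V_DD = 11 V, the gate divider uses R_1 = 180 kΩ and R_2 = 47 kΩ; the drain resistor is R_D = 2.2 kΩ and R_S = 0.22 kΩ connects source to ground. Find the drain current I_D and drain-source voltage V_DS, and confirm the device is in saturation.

I_D ≈ 0.32 mA, V_DS ≈ 10 V

V_G = V_DD·R_2/(R_1+R_2) = 11×47/227 = 2.28 V.
Assume saturation: I_D = (k_n/2)(V_GS − V_t)² with V_GS = V_G − I_D·R_S = 2.28 − 0.22·I_D.
Substituting gives 0.0126·I_D² − 1.13·I_D + 0.361 = 0, with roots I_D = 0.319 or 89.9 mA.
The root I_D = 89.9 mA gives V_GS = -17.5 V ≤ V_t, so take I_D = 0.319 mA.
Then V_GS = 2.21 V and V_DS = V_DD − I_D(R_D+R_S) = 11 − 0.319×2.42 = 10.2 V.
Saturation requires V_DS ≥ V_GS − V_t = 1.11 V; 10.2 ≥ 1.11 ✓.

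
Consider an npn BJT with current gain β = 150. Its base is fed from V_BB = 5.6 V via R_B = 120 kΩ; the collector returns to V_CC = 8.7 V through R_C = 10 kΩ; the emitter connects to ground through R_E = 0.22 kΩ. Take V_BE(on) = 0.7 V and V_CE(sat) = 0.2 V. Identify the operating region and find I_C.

Assume active: I_B = (5.6 − 0.7)/(120 + 151×0.22) = 0.032 mA, I_C = β·I_B = 4.8 mA.
Then V_CE = 8.7 − 4.8×10 − 4.83×0.22 = -40.3 V < 0.2 V — the active assumption fails.
Re-solve with V_CE = 0.2 V. KCL at the emitter: V_E/R_E = (V_BB−0.7−V_E)/R_B + (V_CC−0.2−V_E)/R_C, giving V_E = 0.191 V.
I_C = (V_CC − 0.2 − V_E)/R_C = (8.5 − 0.191)/10 = 0.831 mA.
Check: I_B = (4.9 − 0.191)/120 = 0.0392 mA, and β·I_B = 5.89 mA > I_C, confirming saturation.

saturation; I_C ≈ 0.83 mA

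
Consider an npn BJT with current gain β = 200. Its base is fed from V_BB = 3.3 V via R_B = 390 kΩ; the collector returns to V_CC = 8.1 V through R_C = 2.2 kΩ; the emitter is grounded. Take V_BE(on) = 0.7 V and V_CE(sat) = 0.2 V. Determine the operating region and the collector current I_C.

Assume active. Base-emitter loop: I_B = (V_BB − V_BE)/R_B = (3.3 − 0.7)/390 = 0.00667 mA.
I_C = β·I_B = 200×0.00667 = 1.33 mA.
V_CE = V_CC − I_C·R_C = 8.1 − 1.33×2.2 = 5.17 V > V_CE(sat), so the active-region assumption holds.

active; I_C ≈ 1.3 mA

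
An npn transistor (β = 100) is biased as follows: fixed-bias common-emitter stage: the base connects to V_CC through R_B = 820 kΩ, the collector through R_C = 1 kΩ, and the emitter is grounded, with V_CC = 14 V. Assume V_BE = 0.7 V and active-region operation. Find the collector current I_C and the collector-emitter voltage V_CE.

Base loop: V_CC = I_B·R_B + V_BE, so I_B = (14 − 0.7)/820 kΩ = 0.0162 mA.
In the active region I_C = β·I_B = 100 × 0.0162 = 1.62 mA.
Collector loop: V_CE = V_CC − I_C·R_C = 14 − 1.62×1 = 12.4 V.
Since V_CE = 12.4 V > V_CE(sat) ≈ 0.2 V, the transistor is in the active region as assumed.

I_C ≈ 1.6 mA, V_CE ≈ 12 V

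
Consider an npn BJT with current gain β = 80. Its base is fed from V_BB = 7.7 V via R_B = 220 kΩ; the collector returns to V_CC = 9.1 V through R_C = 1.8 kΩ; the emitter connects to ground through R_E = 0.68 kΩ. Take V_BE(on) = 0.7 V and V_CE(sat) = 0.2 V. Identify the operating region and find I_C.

active; I_C ≈ 2 mA

Assume active. Base-emitter loop: I_B = (V_BB − V_BE)/(R_B + (β+1)R_E) = (7.7 − 0.7)/(220 + 81×0.68) = 0.0254 mA.
I_C = β·I_B = 80×0.0254 = 2.04 mA.
V_CE = V_CC − I_C·R_C − I_E·R_E = 9.1 − 2.04×1.8 − 2.06×0.68 = 4.03 V > V_CE(sat), so the active-region assumption holds.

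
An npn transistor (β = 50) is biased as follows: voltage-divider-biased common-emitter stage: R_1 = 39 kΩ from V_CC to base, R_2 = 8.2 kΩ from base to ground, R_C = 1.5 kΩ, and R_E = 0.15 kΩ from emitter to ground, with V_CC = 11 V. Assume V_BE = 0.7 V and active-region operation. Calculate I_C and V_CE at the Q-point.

I_C ≈ 4.2 mA, V_CE ≈ 4.1 V

Thevenize the base divider: V_Th = V_CC·R_2/(R_1+R_2) = 11×8.2/47.2 = 1.91 V, R_Th = R_1‖R_2 = 6.78 kΩ.
Base-emitter loop: V_Th = I_B·R_Th + V_BE + (β+1)I_B·R_E, so I_B = (1.91 − 0.7) / (6.78 + 51×0.15) = 0.084 mA.
I_C = β·I_B = 50×0.084 = 4.2 mA, and I_E = (β+1)I_B = 4.28 mA.
V_CE = V_CC − I_C·R_C − I_E·R_E = 11 − 4.2×1.5 − 4.28×0.15 = 4.06 V.
V_CE = 4.06 V > 0.2 V confirms active-region operation.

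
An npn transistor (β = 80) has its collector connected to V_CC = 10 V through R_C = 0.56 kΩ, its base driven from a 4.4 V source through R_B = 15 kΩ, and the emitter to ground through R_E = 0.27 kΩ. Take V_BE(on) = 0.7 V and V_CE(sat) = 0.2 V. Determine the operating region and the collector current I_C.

active; I_C ≈ 8 mA

Assume active. Base-emitter loop: I_B = (V_BB − V_BE)/(R_B + (β+1)R_E) = (4.4 − 0.7)/(15 + 81×0.27) = 0.1 mA.
I_C = β·I_B = 80×0.1 = 8.03 mA.
V_CE = V_CC − I_C·R_C − I_E·R_E = 10 − 8.03×0.56 − 8.13×0.27 = 3.31 V > V_CE(sat), so the active-region assumption holds.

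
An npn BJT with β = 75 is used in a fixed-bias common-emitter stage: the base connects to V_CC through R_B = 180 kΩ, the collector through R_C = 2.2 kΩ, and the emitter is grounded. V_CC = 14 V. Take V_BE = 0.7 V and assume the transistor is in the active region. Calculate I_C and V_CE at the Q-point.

I_C ≈ 5.5 mA, V_CE ≈ 1.8 V

Base loop: V_CC = I_B·R_B + V_BE, so I_B = (14 − 0.7)/180 kΩ = 0.0739 mA.
In the active region I_C = β·I_B = 75 × 0.0739 = 5.54 mA.
Collector loop: V_CE = V_CC − I_C·R_C = 14 − 5.54×2.2 = 1.81 V.
Since V_CE = 1.81 V > V_CE(sat) ≈ 0.2 V, the transistor is in the active region as assumed.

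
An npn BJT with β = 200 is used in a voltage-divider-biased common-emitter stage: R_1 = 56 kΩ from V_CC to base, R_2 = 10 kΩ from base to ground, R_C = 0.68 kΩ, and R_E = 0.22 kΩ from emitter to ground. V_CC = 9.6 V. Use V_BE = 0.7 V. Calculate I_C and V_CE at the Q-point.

I_C ≈ 2.9 mA, V_CE ≈ 7 V

Thevenize the base divider: V_Th = V_CC·R_2/(R_1+R_2) = 9.6×10/66 = 1.45 V, R_Th = R_1‖R_2 = 8.48 kΩ.
Base-emitter loop: V_Th = I_B·R_Th + V_BE + (β+1)I_B·R_E, so I_B = (1.45 − 0.7) / (8.48 + 201×0.22) = 0.0143 mA.
I_C = β·I_B = 200×0.0143 = 2.86 mA, and I_E = (β+1)I_B = 2.88 mA.
V_CE = V_CC − I_C·R_C − I_E·R_E = 9.6 − 2.86×0.68 − 2.88×0.22 = 7.02 V.
V_CE = 7.02 V > 0.2 V confirms active-region operation.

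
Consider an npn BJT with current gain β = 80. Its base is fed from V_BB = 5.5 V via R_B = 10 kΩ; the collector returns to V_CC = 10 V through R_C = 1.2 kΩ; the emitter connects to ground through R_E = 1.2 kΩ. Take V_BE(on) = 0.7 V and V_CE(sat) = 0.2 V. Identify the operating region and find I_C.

active; I_C ≈ 3.6 mA

Assume active. Base-emitter loop: I_B = (V_BB − V_BE)/(R_B + (β+1)R_E) = (5.5 − 0.7)/(10 + 81×1.2) = 0.0448 mA.
I_C = β·I_B = 80×0.0448 = 3.58 mA.
V_CE = V_CC − I_C·R_C − I_E·R_E = 10 − 3.58×1.2 − 3.63×1.2 = 1.35 V > V_CE(sat), so the active-region assumption holds.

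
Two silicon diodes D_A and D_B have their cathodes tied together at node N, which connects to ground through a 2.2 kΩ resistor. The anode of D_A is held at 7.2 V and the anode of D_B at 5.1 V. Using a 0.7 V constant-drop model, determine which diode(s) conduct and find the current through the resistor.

Only D_A conducts; I_R ≈ 3 mA

Assume both conduct. Then node N would need to be at both 7.2−0.7 = 6.5 V and 5.1−0.7 = 4.4 V, which is impossible.
Assume only D_A conducts: V_N = 7.2 − 0.7 = 6.5 V, so I_R = 6.5/2.2 = 2.95 mA.
Check D_B: its anode-to-cathode voltage is 5.1 − 6.5 = -1.4 V < 0.7 V, so it is off. The assumption is consistent.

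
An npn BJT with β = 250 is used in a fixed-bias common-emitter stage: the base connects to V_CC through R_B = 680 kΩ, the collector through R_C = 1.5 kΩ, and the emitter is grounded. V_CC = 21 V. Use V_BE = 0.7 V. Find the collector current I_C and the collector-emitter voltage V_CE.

Base loop: V_CC = I_B·R_B + V_BE, so I_B = (21 − 0.7)/680 kΩ = 0.0299 mA.
In the active region I_C = β·I_B = 250 × 0.0299 = 7.46 mA.
Collector loop: V_CE = V_CC − I_C·R_C = 21 − 7.46×1.5 = 9.81 V.
Since V_CE = 9.81 V > V_CE(sat) ≈ 0.2 V, the transistor is in the active region as assumed.

I_C ≈ 7.5 mA, V_CE ≈ 9.8 V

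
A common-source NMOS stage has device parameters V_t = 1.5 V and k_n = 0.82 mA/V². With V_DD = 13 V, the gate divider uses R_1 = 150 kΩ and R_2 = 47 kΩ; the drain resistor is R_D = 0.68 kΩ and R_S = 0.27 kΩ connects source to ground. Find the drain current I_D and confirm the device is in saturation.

V_G = V_DD·R_2/(R_1+R_2) = 13×47/197 = 3.1 V.
Assume saturation: I_D = (k_n/2)(V_GS − V_t)² with V_GS = V_G − I_D·R_S = 3.1 − 0.27·I_D.
Substituting gives 0.0299·I_D² − 1.35·I_D + 1.05 = 0, with roots I_D = 0.79 or 44.5 mA.
The root I_D = 44.5 mA gives V_GS = -8.92 V ≤ V_t, so take I_D = 0.79 mA.
Then V_GS = 2.89 V and V_DS = V_DD − I_D(R_D+R_S) = 13 − 0.79×0.95 = 12.2 V.
Saturation requires V_DS ≥ V_GS − V_t = 1.39 V; 12.2 ≥ 1.39 ✓.

I_D ≈ 0.79 mA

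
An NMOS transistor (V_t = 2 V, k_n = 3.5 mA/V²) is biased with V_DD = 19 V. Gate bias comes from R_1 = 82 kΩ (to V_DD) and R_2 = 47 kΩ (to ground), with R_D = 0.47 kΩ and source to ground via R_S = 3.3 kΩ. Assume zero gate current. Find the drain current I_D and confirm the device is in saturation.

I_D ≈ 1.2 mA

V_G = V_DD·R_2/(R_1+R_2) = 19×47/129 = 6.92 V.
Assume saturation: I_D = (k_n/2)(V_GS − V_t)² with V_GS = V_G − I_D·R_S = 6.92 − 3.3·I_D.
Substituting gives 19.1·I_D² − 57.9·I_D + 42.4 = 0, with roots I_D = 1.24 or 1.8 mA.
The root I_D = 1.8 mA gives V_GS = 0.986 V ≤ V_t, so take I_D = 1.24 mA.
Then V_GS = 2.84 V and V_DS = V_DD − I_D(R_D+R_S) = 19 − 1.24×3.77 = 14.3 V.
Saturation requires V_DS ≥ V_GS − V_t = 0.841 V; 14.3 ≥ 0.841 ✓.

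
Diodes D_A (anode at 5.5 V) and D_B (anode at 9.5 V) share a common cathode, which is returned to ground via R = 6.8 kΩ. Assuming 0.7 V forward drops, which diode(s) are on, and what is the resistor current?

Assume both conduct. Then node N would need to be at both 5.5−0.7 = 4.8 V and 9.5−0.7 = 8.8 V, which is impossible.
Assume only D_B conducts: V_N = 9.5 − 0.7 = 8.8 V, so I_R = 8.8/6.8 = 1.29 mA.
Check D_A: its anode-to-cathode voltage is 5.5 − 8.8 = -3.3 V < 0.7 V, so it is off. The assumption is consistent.

Only D_B conducts; I_R ≈ 1.3 mA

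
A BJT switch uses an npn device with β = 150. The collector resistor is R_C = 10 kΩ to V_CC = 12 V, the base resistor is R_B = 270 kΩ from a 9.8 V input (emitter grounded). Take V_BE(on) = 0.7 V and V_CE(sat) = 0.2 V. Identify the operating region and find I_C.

Assume active: I_B = (9.8 − 0.7)/270 = 0.0337 mA, giving I_C = β·I_B = 5.06 mA.
But then V_CE = 12 − 5.06×10 = -38.6 V < V_CE(sat) = 0.2 V — impossible in the active region.
So the transistor is saturated. With V_CE = 0.2 V, I_C = (V_CC − 0.2)/R_C = 11.8/10 = 1.18 mA.
Check: β·I_B = 5.06 mA > I_C = 1.18 mA, confirming saturation.

saturation; I_C ≈ 1.2 mA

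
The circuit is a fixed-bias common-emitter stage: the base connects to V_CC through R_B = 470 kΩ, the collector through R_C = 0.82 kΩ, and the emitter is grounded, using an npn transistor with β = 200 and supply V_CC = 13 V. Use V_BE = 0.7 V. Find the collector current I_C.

Base loop: V_CC = I_B·R_B + V_BE, so I_B = (13 − 0.7)/470 kΩ = 0.0262 mA.
In the active region I_C = β·I_B = 200 × 0.0262 = 5.23 mA.
Collector loop: V_CE = V_CC − I_C·R_C = 13 − 5.23×0.82 = 8.71 V.
Since V_CE = 8.71 V > V_CE(sat) ≈ 0.2 V, the transistor is in the active region as assumed.

I_C ≈ 5.2 mA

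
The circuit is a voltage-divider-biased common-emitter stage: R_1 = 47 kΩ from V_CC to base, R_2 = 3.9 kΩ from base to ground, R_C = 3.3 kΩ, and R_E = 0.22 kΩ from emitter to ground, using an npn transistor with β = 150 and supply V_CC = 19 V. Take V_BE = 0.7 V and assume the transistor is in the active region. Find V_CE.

Thevenize the base divider: V_Th = V_CC·R_2/(R_1+R_2) = 19×3.9/50.9 = 1.46 V, R_Th = R_1‖R_2 = 3.6 kΩ.
Base-emitter loop: V_Th = I_B·R_Th + V_BE + (β+1)I_B·R_E, so I_B = (1.46 − 0.7) / (3.6 + 151×0.22) = 0.0205 mA.
I_C = β·I_B = 150×0.0205 = 3.08 mA, and I_E = (β+1)I_B = 3.1 mA.
V_CE = V_CC − I_C·R_C − I_E·R_E = 19 − 3.08×3.3 − 3.1×0.22 = 8.16 V.
V_CE = 8.16 V > 0.2 V confirms active-region operation.

V_CE ≈ 8.2 V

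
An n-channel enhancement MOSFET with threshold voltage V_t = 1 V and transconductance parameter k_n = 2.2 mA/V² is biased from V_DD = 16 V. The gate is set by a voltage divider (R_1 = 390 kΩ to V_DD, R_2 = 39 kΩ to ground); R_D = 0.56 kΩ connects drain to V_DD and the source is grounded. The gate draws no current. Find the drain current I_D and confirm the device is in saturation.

V_G = V_DD·R_2/(R_1+R_2) = 16×39/429 = 1.45 V. With the source grounded, V_GS = V_G = 1.45 V.
Assume saturation: I_D = (k_n/2)(V_GS − V_t)² = (2.2/2)×(1.45 − 1)² = 1.1×0.455² = 0.227 mA.
V_DS = V_DD − I_D·R_D = 16 − 0.227×0.56 = 15.9 V.
Saturation requires V_DS ≥ V_GS − V_t = 0.455 V; 15.9 ≥ 0.455 ✓.

I_D ≈ 0.23 mA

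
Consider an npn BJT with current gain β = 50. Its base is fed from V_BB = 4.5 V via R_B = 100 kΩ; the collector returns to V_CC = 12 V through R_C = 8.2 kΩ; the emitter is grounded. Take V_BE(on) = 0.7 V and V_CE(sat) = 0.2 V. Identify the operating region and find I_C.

saturation; I_C ≈ 1.4 mA

Assume active: I_B = (4.5 − 0.7)/100 = 0.038 mA, giving I_C = β·I_B = 1.9 mA.
But then V_CE = 12 − 1.9×8.2 = -3.58 V < V_CE(sat) = 0.2 V — impossible in the active region.
So the transistor is saturated. With V_CE = 0.2 V, I_C = (V_CC − 0.2)/R_C = 11.8/8.2 = 1.44 mA.
Check: β·I_B = 1.9 mA > I_C = 1.44 mA, confirming saturation.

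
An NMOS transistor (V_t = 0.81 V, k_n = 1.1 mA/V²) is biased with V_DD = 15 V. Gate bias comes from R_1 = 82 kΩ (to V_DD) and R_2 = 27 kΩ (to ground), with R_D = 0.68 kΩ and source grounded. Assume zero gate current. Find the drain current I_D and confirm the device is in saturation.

V_G = V_DD·R_2/(R_1+R_2) = 15×27/109 = 3.72 V. With the source grounded, V_GS = V_G = 3.72 V.
Assume saturation: I_D = (k_n/2)(V_GS − V_t)² = (1.1/2)×(3.72 − 0.81)² = 0.55×2.91² = 4.64 mA.
V_DS = V_DD − I_D·R_D = 15 − 4.64×0.68 = 11.8 V.
Saturation requires V_DS ≥ V_GS − V_t = 2.91 V; 11.8 ≥ 2.91 ✓.

I_D ≈ 4.6 mA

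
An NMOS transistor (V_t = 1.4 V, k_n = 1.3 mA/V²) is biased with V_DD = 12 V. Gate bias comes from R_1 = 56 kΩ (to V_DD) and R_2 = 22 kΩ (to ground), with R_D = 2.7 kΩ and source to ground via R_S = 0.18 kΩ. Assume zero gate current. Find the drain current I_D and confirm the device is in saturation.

V_G = V_DD·R_2/(R_1+R_2) = 12×22/78 = 3.38 V.
Assume saturation: I_D = (k_n/2)(V_GS − V_t)² with V_GS = V_G − I_D·R_S = 3.38 − 0.18·I_D.
Substituting gives 0.0211·I_D² − 1.46·I_D + 2.56 = 0, with roots I_D = 1.79 or 67.7 mA.
The root I_D = 67.7 mA gives V_GS = -8.81 V ≤ V_t, so take I_D = 1.79 mA.
Then V_GS = 3.06 V and V_DS = V_DD − I_D(R_D+R_S) = 12 − 1.79×2.88 = 6.83 V.
Saturation requires V_DS ≥ V_GS − V_t = 1.66 V; 6.83 ≥ 1.66 ✓.

I_D ≈ 1.8 mA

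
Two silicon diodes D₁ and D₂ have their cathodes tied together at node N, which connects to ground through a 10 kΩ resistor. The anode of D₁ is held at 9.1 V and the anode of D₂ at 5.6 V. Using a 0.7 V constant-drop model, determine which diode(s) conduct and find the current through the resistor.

Assume both conduct. Then node N would need to be at both 9.1−0.7 = 8.4 V and 5.6−0.7 = 4.9 V, which is impossible.
Assume only D₁ conducts: V_N = 9.1 − 0.7 = 8.4 V, so I_R = 8.4/10 = 0.84 mA.
Check D₂: its anode-to-cathode voltage is 5.6 − 8.4 = -2.8 V < 0.7 V, so it is off. The assumption is consistent.

Only D₁ conducts; I_R ≈ 0.84 mA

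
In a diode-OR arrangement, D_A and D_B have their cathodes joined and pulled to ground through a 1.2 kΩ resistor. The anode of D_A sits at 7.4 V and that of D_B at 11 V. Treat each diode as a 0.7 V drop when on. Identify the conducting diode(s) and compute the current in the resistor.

Assume both conduct. Then node N would need to be at both 7.4−0.7 = 6.7 V and 11−0.7 = 10.3 V, which is impossible.
Assume only D_B conducts: V_N = 11 − 0.7 = 10.3 V, so I_R = 10.3/1.2 = 8.58 mA.
Check D_A: its anode-to-cathode voltage is 7.4 − 10.3 = -2.9 V < 0.7 V, so it is off. The assumption is consistent.

Only D_B conducts; I_R ≈ 8.6 mA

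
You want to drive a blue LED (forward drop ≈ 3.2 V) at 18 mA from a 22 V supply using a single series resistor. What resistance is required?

The resistor drops V_S − V_D = 22 − 3.2 = 18.8 V at 18 mA.
R = 18.8 V / 18 mA = 1.04 kΩ.

R ≈ 1 kΩ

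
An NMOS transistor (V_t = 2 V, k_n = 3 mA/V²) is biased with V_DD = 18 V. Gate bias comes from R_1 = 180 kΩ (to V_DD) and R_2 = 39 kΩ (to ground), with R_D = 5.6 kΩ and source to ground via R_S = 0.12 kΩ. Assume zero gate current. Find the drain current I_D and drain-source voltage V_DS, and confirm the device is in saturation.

V_G = V_DD·R_2/(R_1+R_2) = 18×39/219 = 3.21 V.
Assume saturation: I_D = (k_n/2)(V_GS − V_t)² with V_GS = V_G − I_D·R_S = 3.21 − 0.12·I_D.
Substituting gives 0.0216·I_D² − 1.43·I_D + 2.18 = 0, with roots I_D = 1.56 or 64.8 mA.
The root I_D = 64.8 mA gives V_GS = -4.57 V ≤ V_t, so take I_D = 1.56 mA.
Then V_GS = 3.02 V and V_DS = V_DD − I_D(R_D+R_S) = 18 − 1.56×5.72 = 9.1 V.
Saturation requires V_DS ≥ V_GS − V_t = 1.02 V; 9.1 ≥ 1.02 ✓.

I_D ≈ 1.6 mA, V_DS ≈ 9.1 V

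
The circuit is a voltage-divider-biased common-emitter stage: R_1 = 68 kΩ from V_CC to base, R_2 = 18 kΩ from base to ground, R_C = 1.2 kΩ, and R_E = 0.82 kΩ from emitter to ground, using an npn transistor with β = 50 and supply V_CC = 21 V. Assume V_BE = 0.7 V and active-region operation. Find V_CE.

Thevenize the base divider: V_Th = V_CC·R_2/(R_1+R_2) = 21×18/86 = 4.4 V, R_Th = R_1‖R_2 = 14.2 kΩ.
Base-emitter loop: V_Th = I_B·R_Th + V_BE + (β+1)I_B·R_E, so I_B = (4.4 − 0.7) / (14.2 + 51×0.82) = 0.0659 mA.
I_C = β·I_B = 50×0.0659 = 3.3 mA, and I_E = (β+1)I_B = 3.36 mA.
V_CE = V_CC − I_C·R_C − I_E·R_E = 21 − 3.3×1.2 − 3.36×0.82 = 14.3 V.
V_CE = 14.3 V > 0.2 V confirms active-region operation.

V_CE ≈ 14 V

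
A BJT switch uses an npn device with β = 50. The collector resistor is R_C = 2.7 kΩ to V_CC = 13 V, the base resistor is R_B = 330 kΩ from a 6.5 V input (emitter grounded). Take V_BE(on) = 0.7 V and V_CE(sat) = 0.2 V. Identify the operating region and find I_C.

active; I_C ≈ 0.88 mA

Assume active. Base-emitter loop: I_B = (V_BB − V_BE)/R_B = (6.5 − 0.7)/330 = 0.0176 mA.
I_C = β·I_B = 50×0.0176 = 0.879 mA.
V_CE = V_CC − I_C·R_C = 13 − 0.879×2.7 = 10.6 V > V_CE(sat), so the active-region assumption holds.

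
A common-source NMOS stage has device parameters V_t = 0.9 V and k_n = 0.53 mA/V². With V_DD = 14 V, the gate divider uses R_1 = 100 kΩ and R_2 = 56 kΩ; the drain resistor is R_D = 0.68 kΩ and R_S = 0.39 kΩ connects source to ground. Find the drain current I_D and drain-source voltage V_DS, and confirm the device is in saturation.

V_G = V_DD·R_2/(R_1+R_2) = 14×56/156 = 5.03 V.
Assume saturation: I_D = (k_n/2)(V_GS − V_t)² with V_GS = V_G − I_D·R_S = 5.03 − 0.39·I_D.
Substituting gives 0.0403·I_D² − 1.85·I_D + 4.51 = 0, with roots I_D = 2.58 or 43.4 mA.
The root I_D = 43.4 mA gives V_GS = -11.9 V ≤ V_t, so take I_D = 2.58 mA.
Then V_GS = 4.02 V and V_DS = V_DD − I_D(R_D+R_S) = 14 − 2.58×1.07 = 11.2 V.
Saturation requires V_DS ≥ V_GS − V_t = 3.12 V; 11.2 ≥ 3.12 ✓.

I_D ≈ 2.6 mA, V_DS ≈ 11 V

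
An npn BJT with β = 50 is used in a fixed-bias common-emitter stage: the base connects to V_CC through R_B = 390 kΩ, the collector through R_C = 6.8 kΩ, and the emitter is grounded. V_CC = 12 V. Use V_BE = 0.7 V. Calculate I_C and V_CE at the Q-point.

I_C ≈ 1.4 mA, V_CE ≈ 2.1 V

Base loop: V_CC = I_B·R_B + V_BE, so I_B = (12 − 0.7)/390 kΩ = 0.029 mA.
In the active region I_C = β·I_B = 50 × 0.029 = 1.45 mA.
Collector loop: V_CE = V_CC − I_C·R_C = 12 − 1.45×6.8 = 2.15 V.
Since V_CE = 2.15 V > V_CE(sat) ≈ 0.2 V, the transistor is in the active region as assumed.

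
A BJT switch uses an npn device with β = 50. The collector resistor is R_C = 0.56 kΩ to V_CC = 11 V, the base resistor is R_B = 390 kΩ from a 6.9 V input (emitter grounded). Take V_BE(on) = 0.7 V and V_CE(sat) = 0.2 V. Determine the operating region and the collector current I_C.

Assume active. Base-emitter loop: I_B = (V_BB − V_BE)/R_B = (6.9 − 0.7)/390 = 0.0159 mA.
I_C = β·I_B = 50×0.0159 = 0.795 mA.
V_CE = V_CC − I_C·R_C = 11 − 0.795×0.56 = 10.6 V > V_CE(sat), so the active-region assumption holds.

active; I_C ≈ 0.79 mA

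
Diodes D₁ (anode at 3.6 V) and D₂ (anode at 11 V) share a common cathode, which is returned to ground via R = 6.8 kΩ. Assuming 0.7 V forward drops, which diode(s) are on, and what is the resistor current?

Only D₂ conducts; I_R ≈ 1.5 mA

Assume both conduct. Then node N would need to be at both 3.6−0.7 = 2.9 V and 11−0.7 = 10.3 V, which is impossible.
Assume only D₂ conducts: V_N = 11 − 0.7 = 10.3 V, so I_R = 10.3/6.8 = 1.51 mA.
Check D₁: its anode-to-cathode voltage is 3.6 − 10.3 = -6.7 V < 0.7 V, so it is off. The assumption is consistent.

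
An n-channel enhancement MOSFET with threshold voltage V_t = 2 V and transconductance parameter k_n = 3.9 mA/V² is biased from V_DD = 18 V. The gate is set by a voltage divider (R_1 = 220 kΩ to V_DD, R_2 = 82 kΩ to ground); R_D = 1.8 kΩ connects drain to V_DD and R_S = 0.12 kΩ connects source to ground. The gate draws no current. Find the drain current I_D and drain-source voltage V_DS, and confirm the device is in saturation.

I_D ≈ 7.6 mA, V_DS ≈ 3.4 V

V_G = V_DD·R_2/(R_1+R_2) = 18×82/302 = 4.89 V.
Assume saturation: I_D = (k_n/2)(V_GS − V_t)² with V_GS = V_G − I_D·R_S = 4.89 − 0.12·I_D.
Substituting gives 0.0281·I_D² − 2.35·I_D + 16.3 = 0, with roots I_D = 7.6 or 76.1 mA.
The root I_D = 76.1 mA gives V_GS = -4.25 V ≤ V_t, so take I_D = 7.6 mA.
Then V_GS = 3.97 V and V_DS = V_DD − I_D(R_D+R_S) = 18 − 7.6×1.92 = 3.4 V.
Saturation requires V_DS ≥ V_GS − V_t = 1.97 V; 3.4 ≥ 1.97 ✓.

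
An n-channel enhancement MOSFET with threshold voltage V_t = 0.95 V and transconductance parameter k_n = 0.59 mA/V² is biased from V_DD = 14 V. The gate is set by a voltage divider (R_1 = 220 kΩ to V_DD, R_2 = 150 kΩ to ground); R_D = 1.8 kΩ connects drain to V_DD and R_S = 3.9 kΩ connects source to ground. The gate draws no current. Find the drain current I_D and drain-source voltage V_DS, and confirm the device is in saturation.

V_G = V_DD·R_2/(R_1+R_2) = 14×150/370 = 5.68 V.
Assume saturation: I_D = (k_n/2)(V_GS − V_t)² with V_GS = V_G − I_D·R_S = 5.68 − 3.9·I_D.
Substituting gives 4.49·I_D² − 11.9·I_D + 6.59 = 0, with roots I_D = 0.792 or 1.85 mA.
The root I_D = 1.85 mA gives V_GS = -1.56 V ≤ V_t, so take I_D = 0.792 mA.
Then V_GS = 2.59 V and V_DS = V_DD − I_D(R_D+R_S) = 14 − 0.792×5.7 = 9.49 V.
Saturation requires V_DS ≥ V_GS − V_t = 1.64 V; 9.49 ≥ 1.64 ✓.

I_D ≈ 0.79 mA, V_DS ≈ 9.5 V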